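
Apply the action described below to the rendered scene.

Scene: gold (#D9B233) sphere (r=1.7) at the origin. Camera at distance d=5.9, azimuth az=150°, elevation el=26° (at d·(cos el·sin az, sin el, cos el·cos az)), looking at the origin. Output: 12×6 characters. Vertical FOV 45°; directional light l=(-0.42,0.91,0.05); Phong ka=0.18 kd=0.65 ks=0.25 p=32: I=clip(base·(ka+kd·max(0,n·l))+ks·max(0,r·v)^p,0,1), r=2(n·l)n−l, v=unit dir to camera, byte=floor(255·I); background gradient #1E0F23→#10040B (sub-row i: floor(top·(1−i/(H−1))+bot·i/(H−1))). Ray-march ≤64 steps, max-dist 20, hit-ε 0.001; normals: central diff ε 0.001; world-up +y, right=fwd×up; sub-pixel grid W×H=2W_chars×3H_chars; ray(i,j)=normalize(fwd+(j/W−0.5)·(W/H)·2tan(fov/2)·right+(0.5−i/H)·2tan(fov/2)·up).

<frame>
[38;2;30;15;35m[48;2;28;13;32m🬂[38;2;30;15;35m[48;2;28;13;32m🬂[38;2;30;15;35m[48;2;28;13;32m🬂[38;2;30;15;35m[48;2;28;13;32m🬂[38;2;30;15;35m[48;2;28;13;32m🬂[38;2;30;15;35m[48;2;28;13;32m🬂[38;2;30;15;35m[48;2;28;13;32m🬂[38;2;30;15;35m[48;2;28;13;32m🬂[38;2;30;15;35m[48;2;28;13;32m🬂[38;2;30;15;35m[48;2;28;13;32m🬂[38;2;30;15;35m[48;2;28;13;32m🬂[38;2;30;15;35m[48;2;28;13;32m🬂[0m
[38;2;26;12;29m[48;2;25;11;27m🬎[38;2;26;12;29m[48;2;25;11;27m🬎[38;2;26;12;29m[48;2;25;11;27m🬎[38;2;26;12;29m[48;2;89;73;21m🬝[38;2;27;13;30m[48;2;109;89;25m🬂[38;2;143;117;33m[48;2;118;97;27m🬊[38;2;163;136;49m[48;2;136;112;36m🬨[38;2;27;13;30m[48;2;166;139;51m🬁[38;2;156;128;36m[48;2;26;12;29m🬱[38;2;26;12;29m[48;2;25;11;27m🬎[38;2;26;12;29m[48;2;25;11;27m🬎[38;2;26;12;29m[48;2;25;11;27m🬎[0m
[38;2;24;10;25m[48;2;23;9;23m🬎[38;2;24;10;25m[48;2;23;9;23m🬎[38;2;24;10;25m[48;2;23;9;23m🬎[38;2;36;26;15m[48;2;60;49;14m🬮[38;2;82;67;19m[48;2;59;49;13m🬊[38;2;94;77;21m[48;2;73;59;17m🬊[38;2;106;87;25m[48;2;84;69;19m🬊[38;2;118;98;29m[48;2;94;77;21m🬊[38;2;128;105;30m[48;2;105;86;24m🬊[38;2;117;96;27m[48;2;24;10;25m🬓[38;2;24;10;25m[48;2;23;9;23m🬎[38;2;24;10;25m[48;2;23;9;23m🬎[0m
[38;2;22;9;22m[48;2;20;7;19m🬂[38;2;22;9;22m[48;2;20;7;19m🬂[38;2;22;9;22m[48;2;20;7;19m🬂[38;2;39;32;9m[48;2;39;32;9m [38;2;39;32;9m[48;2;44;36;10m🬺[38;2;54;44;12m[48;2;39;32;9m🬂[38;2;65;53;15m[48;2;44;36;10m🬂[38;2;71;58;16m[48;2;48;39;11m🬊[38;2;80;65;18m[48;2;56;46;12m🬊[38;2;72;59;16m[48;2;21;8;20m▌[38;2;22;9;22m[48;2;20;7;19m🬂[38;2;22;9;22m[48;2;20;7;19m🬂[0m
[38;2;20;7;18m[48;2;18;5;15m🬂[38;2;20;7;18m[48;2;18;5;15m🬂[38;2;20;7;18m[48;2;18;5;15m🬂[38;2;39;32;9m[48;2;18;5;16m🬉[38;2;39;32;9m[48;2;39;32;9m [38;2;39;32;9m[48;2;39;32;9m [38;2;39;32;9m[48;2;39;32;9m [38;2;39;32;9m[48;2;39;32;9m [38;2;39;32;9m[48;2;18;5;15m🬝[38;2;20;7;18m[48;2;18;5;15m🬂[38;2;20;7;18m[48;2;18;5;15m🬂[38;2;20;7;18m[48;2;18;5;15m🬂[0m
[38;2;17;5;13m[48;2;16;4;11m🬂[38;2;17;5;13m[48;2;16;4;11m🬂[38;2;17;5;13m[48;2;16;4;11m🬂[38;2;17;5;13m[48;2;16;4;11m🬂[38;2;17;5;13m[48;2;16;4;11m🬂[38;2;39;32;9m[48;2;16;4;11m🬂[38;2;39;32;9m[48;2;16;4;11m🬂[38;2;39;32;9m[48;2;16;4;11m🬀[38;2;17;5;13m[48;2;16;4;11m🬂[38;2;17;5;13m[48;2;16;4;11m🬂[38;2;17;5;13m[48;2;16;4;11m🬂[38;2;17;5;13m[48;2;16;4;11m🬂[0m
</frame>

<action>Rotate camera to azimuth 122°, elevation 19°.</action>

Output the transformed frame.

<frame>
[38;2;30;15;35m[48;2;28;13;32m🬂[38;2;30;15;35m[48;2;28;13;32m🬂[38;2;30;15;35m[48;2;28;13;32m🬂[38;2;30;15;35m[48;2;28;13;32m🬂[38;2;30;15;35m[48;2;28;13;32m🬂[38;2;30;15;35m[48;2;28;13;32m🬂[38;2;30;15;35m[48;2;28;13;32m🬂[38;2;30;15;35m[48;2;28;13;32m🬂[38;2;30;15;35m[48;2;28;13;32m🬂[38;2;30;15;35m[48;2;28;13;32m🬂[38;2;30;15;35m[48;2;28;13;32m🬂[38;2;30;15;35m[48;2;28;13;32m🬂[0m
[38;2;26;12;29m[48;2;25;11;27m🬎[38;2;26;12;29m[48;2;25;11;27m🬎[38;2;26;12;29m[48;2;25;11;27m🬎[38;2;26;12;29m[48;2;94;77;22m🬝[38;2;27;13;30m[48;2;102;83;23m🬂[38;2;134;110;33m[48;2;99;81;23m🬊[38;2;172;151;81m[48;2;123;101;30m🬋[38;2;27;13;30m[48;2;133;110;37m🬁[38;2;129;106;30m[48;2;26;12;29m🬱[38;2;26;12;29m[48;2;25;11;27m🬎[38;2;26;12;29m[48;2;25;11;27m🬎[38;2;26;12;29m[48;2;25;11;27m🬎[0m
[38;2;24;10;25m[48;2;23;9;23m🬎[38;2;24;10;25m[48;2;23;9;23m🬎[38;2;24;10;25m[48;2;23;9;23m🬎[38;2;34;25;14m[48;2;57;47;13m🬮[38;2;71;58;16m[48;2;46;37;10m🬂[38;2;69;56;15m[48;2;46;38;10m🬊[38;2;75;61;17m[48;2;51;42;11m🬊[38;2;82;67;19m[48;2;58;47;13m🬊[38;2;93;76;21m[48;2;66;55;15m🬊[38;2;82;67;18m[48;2;24;10;25m🬓[38;2;24;10;25m[48;2;23;9;23m🬎[38;2;24;10;25m[48;2;23;9;23m🬎[0m
[38;2;22;9;22m[48;2;20;7;19m🬂[38;2;22;9;22m[48;2;20;7;19m🬂[38;2;22;9;22m[48;2;20;7;19m🬂[38;2;39;32;9m[48;2;39;32;9m [38;2;39;32;9m[48;2;39;32;9m [38;2;39;32;9m[48;2;39;32;9m [38;2;39;32;9m[48;2;39;32;9m [38;2;39;32;9m[48;2;39;32;9m [38;2;45;36;10m[48;2;39;32;9m🬂[38;2;43;35;10m[48;2;21;8;20m▌[38;2;22;9;22m[48;2;20;7;19m🬂[38;2;22;9;22m[48;2;20;7;19m🬂[0m
[38;2;20;7;18m[48;2;18;5;15m🬂[38;2;20;7;18m[48;2;18;5;15m🬂[38;2;20;7;18m[48;2;18;5;15m🬂[38;2;39;32;9m[48;2;18;5;16m🬉[38;2;39;32;9m[48;2;39;32;9m [38;2;39;32;9m[48;2;39;32;9m [38;2;39;32;9m[48;2;39;32;9m [38;2;39;32;9m[48;2;39;32;9m [38;2;39;32;9m[48;2;18;5;15m🬝[38;2;20;7;18m[48;2;18;5;15m🬂[38;2;20;7;18m[48;2;18;5;15m🬂[38;2;20;7;18m[48;2;18;5;15m🬂[0m
[38;2;17;5;13m[48;2;16;4;11m🬂[38;2;17;5;13m[48;2;16;4;11m🬂[38;2;17;5;13m[48;2;16;4;11m🬂[38;2;17;5;13m[48;2;16;4;11m🬂[38;2;17;5;13m[48;2;16;4;11m🬂[38;2;39;32;9m[48;2;16;4;11m🬂[38;2;39;32;9m[48;2;16;4;11m🬂[38;2;39;32;9m[48;2;16;4;11m🬀[38;2;17;5;13m[48;2;16;4;11m🬂[38;2;17;5;13m[48;2;16;4;11m🬂[38;2;17;5;13m[48;2;16;4;11m🬂[38;2;17;5;13m[48;2;16;4;11m🬂[0m
</frame>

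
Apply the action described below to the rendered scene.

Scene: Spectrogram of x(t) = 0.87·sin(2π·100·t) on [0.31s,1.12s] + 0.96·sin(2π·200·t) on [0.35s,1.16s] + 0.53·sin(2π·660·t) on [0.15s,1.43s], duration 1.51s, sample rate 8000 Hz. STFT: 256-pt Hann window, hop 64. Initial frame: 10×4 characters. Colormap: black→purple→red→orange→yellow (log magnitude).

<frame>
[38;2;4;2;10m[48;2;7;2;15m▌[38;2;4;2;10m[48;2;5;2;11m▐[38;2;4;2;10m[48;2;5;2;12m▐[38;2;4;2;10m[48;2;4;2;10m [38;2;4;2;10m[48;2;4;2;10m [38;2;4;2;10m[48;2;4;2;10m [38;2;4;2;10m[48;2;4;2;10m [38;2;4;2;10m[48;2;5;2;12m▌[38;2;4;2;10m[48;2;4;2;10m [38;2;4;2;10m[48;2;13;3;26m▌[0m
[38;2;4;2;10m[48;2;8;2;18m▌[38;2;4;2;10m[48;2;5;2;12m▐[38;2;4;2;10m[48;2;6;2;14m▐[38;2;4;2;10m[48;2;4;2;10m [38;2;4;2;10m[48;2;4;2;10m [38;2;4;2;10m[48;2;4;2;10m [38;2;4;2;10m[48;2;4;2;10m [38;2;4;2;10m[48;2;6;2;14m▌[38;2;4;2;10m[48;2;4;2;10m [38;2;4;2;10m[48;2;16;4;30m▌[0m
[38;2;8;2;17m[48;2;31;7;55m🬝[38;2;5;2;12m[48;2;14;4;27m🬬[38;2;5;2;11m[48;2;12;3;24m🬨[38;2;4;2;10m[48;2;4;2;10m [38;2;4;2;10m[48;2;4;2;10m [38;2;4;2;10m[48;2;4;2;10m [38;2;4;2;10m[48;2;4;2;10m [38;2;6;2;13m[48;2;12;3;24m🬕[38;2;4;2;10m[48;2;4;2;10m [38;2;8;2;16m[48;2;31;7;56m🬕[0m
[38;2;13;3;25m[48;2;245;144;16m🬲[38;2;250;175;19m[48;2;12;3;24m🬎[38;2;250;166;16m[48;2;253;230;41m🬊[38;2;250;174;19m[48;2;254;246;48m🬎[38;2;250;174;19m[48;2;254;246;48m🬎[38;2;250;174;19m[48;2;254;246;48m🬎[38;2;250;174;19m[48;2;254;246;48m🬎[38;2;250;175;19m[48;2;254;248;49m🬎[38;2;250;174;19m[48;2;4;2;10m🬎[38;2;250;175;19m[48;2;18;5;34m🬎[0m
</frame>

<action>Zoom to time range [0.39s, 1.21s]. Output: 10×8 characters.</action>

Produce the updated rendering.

<frame>
[38;2;4;2;10m[48;2;4;2;10m [38;2;4;2;10m[48;2;4;2;10m [38;2;4;2;10m[48;2;4;2;10m [38;2;4;2;10m[48;2;4;2;10m [38;2;4;2;10m[48;2;4;2;10m [38;2;4;2;10m[48;2;4;2;10m [38;2;4;2;10m[48;2;4;2;10m [38;2;4;2;10m[48;2;4;2;10m [38;2;4;2;10m[48;2;4;2;10m [38;2;4;2;11m[48;2;5;2;12m▌[0m
[38;2;4;2;10m[48;2;4;2;10m [38;2;4;2;10m[48;2;4;2;10m [38;2;4;2;10m[48;2;4;2;10m [38;2;4;2;10m[48;2;4;2;10m [38;2;4;2;10m[48;2;4;2;10m [38;2;4;2;10m[48;2;4;2;10m [38;2;4;2;10m[48;2;4;2;10m [38;2;4;2;10m[48;2;4;2;10m [38;2;4;2;10m[48;2;4;2;10m [38;2;4;2;11m[48;2;5;2;12m▌[0m
[38;2;4;2;10m[48;2;4;2;10m [38;2;4;2;10m[48;2;4;2;10m [38;2;4;2;10m[48;2;4;2;10m [38;2;4;2;10m[48;2;4;2;10m [38;2;4;2;10m[48;2;4;2;10m [38;2;4;2;10m[48;2;4;2;10m [38;2;4;2;10m[48;2;4;2;10m [38;2;4;2;10m[48;2;4;2;10m [38;2;4;2;10m[48;2;4;2;10m [38;2;4;2;11m[48;2;6;2;13m▌[0m
[38;2;4;2;10m[48;2;4;2;10m [38;2;4;2;10m[48;2;4;2;10m [38;2;4;2;10m[48;2;4;2;10m [38;2;4;2;10m[48;2;4;2;10m [38;2;4;2;10m[48;2;4;2;10m [38;2;4;2;10m[48;2;4;2;10m [38;2;4;2;10m[48;2;4;2;10m [38;2;4;2;10m[48;2;4;2;10m [38;2;4;2;10m[48;2;4;2;10m [38;2;5;2;11m[48;2;6;2;14m▌[0m
[38;2;4;2;10m[48;2;4;2;10m [38;2;4;2;10m[48;2;4;2;10m [38;2;4;2;10m[48;2;4;2;10m [38;2;4;2;10m[48;2;4;2;10m [38;2;4;2;10m[48;2;4;2;10m [38;2;4;2;10m[48;2;4;2;10m [38;2;4;2;10m[48;2;4;2;10m [38;2;4;2;10m[48;2;4;2;10m [38;2;4;2;10m[48;2;4;2;10m [38;2;5;2;13m[48;2;8;2;17m▌[0m
[38;2;4;2;10m[48;2;4;2;10m [38;2;4;2;10m[48;2;4;2;10m [38;2;4;2;10m[48;2;4;2;10m [38;2;4;2;10m[48;2;4;2;10m [38;2;4;2;10m[48;2;4;2;10m [38;2;4;2;10m[48;2;4;2;10m [38;2;4;2;10m[48;2;4;2;10m [38;2;4;2;10m[48;2;4;2;10m [38;2;4;2;10m[48;2;4;2;10m [38;2;8;2;17m[48;2;12;3;25m🬕[0m
[38;2;5;2;11m[48;2;250;174;19m🬂[38;2;5;2;12m[48;2;250;174;19m🬂[38;2;5;2;11m[48;2;250;174;19m🬂[38;2;5;2;12m[48;2;250;174;19m🬂[38;2;5;2;12m[48;2;250;174;19m🬂[38;2;5;2;11m[48;2;250;174;19m🬂[38;2;5;2;12m[48;2;250;174;19m🬂[38;2;5;2;11m[48;2;250;174;19m🬂[38;2;5;2;12m[48;2;250;174;19m🬂[38;2;14;4;27m[48;2;250;174;19m🬂[0m
[38;2;13;3;25m[48;2;254;244;47m🬂[38;2;13;3;25m[48;2;254;244;47m🬂[38;2;13;3;25m[48;2;254;244;47m🬂[38;2;13;3;25m[48;2;254;244;47m🬂[38;2;13;3;25m[48;2;254;244;47m🬂[38;2;13;3;25m[48;2;254;244;47m🬂[38;2;13;3;25m[48;2;254;244;47m🬂[38;2;13;3;25m[48;2;254;244;47m🬂[38;2;13;3;25m[48;2;254;244;47m🬂[38;2;70;17;73m[48;2;253;225;39m🬂[0m
</frame>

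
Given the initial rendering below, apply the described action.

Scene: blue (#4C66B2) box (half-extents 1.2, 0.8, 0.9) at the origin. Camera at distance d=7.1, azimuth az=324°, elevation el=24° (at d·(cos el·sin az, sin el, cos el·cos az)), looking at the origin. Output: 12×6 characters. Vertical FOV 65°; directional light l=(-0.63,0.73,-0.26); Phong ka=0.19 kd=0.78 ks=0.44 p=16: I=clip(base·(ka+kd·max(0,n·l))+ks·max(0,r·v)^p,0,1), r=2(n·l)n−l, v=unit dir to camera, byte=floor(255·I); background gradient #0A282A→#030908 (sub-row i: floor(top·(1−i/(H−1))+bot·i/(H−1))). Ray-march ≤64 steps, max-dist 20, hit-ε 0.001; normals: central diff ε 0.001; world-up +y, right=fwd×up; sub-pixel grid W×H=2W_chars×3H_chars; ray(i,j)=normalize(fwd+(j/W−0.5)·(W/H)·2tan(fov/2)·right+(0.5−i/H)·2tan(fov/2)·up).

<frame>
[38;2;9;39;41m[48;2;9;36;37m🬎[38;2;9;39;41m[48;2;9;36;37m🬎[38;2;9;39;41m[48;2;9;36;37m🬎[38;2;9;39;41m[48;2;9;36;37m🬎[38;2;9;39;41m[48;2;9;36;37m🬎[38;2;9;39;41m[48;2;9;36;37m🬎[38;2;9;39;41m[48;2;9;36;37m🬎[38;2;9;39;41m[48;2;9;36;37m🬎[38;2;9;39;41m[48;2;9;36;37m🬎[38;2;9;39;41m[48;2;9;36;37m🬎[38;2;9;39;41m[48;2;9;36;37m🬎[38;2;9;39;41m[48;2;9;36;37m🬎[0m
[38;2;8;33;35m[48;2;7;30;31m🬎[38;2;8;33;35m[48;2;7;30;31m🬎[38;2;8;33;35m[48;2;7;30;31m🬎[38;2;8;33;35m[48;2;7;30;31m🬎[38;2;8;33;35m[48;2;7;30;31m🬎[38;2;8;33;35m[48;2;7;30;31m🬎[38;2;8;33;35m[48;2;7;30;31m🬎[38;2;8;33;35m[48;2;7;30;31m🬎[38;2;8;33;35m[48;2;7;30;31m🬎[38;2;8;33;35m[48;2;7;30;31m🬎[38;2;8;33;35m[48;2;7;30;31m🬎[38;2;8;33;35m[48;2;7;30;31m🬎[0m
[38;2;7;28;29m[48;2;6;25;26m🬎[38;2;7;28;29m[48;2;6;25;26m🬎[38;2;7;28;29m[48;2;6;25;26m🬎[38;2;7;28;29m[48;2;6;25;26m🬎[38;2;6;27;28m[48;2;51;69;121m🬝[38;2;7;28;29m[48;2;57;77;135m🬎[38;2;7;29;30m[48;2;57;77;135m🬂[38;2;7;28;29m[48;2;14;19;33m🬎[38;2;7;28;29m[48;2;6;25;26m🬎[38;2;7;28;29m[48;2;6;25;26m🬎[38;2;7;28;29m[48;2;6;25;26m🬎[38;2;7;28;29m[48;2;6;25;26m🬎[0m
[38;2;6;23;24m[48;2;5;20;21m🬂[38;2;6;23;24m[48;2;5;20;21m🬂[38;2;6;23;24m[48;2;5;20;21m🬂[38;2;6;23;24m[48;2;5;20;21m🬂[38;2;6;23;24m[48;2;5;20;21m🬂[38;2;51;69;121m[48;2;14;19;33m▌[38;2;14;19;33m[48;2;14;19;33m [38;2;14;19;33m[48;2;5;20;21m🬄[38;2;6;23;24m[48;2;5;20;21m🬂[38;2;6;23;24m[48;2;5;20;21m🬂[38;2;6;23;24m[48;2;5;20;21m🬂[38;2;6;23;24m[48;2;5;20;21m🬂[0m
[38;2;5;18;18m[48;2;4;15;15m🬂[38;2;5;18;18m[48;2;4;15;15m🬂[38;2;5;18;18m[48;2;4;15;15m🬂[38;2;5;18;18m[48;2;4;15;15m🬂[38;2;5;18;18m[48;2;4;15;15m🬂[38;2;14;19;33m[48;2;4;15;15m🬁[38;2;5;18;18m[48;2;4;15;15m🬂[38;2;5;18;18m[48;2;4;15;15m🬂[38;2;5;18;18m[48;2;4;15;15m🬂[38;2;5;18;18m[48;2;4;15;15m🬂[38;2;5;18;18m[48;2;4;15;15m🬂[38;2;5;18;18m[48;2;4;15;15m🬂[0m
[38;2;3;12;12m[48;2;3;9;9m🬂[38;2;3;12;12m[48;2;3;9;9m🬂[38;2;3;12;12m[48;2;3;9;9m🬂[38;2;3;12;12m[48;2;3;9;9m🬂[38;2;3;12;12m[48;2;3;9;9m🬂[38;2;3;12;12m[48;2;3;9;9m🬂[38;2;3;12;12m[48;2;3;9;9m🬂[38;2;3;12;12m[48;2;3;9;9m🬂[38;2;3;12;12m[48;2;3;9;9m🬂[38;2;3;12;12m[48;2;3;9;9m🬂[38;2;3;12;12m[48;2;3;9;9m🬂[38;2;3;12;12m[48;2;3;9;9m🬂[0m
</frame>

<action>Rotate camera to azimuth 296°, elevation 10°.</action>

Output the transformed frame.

<frame>
[38;2;9;39;41m[48;2;9;36;37m🬎[38;2;9;39;41m[48;2;9;36;37m🬎[38;2;9;39;41m[48;2;9;36;37m🬎[38;2;9;39;41m[48;2;9;36;37m🬎[38;2;9;39;41m[48;2;9;36;37m🬎[38;2;9;39;41m[48;2;9;36;37m🬎[38;2;9;39;41m[48;2;9;36;37m🬎[38;2;9;39;41m[48;2;9;36;37m🬎[38;2;9;39;41m[48;2;9;36;37m🬎[38;2;9;39;41m[48;2;9;36;37m🬎[38;2;9;39;41m[48;2;9;36;37m🬎[38;2;9;39;41m[48;2;9;36;37m🬎[0m
[38;2;8;33;35m[48;2;7;30;31m🬎[38;2;8;33;35m[48;2;7;30;31m🬎[38;2;8;33;35m[48;2;7;30;31m🬎[38;2;8;33;35m[48;2;7;30;31m🬎[38;2;8;33;35m[48;2;7;30;31m🬎[38;2;8;33;35m[48;2;7;30;31m🬎[38;2;8;33;35m[48;2;7;30;31m🬎[38;2;8;33;35m[48;2;7;30;31m🬎[38;2;8;33;35m[48;2;7;30;31m🬎[38;2;8;33;35m[48;2;7;30;31m🬎[38;2;8;33;35m[48;2;7;30;31m🬎[38;2;8;33;35m[48;2;7;30;31m🬎[0m
[38;2;7;28;29m[48;2;6;25;26m🬎[38;2;7;28;29m[48;2;6;25;26m🬎[38;2;7;28;29m[48;2;6;25;26m🬎[38;2;7;28;29m[48;2;6;25;26m🬎[38;2;7;28;29m[48;2;6;25;26m🬎[38;2;7;28;29m[48;2;51;69;121m🬎[38;2;8;26;29m[48;2;51;69;121m🬬[38;2;6;27;28m[48;2;14;19;33m🬬[38;2;7;28;29m[48;2;6;25;26m🬎[38;2;7;28;29m[48;2;6;25;26m🬎[38;2;7;28;29m[48;2;6;25;26m🬎[38;2;7;28;29m[48;2;6;25;26m🬎[0m
[38;2;6;23;24m[48;2;5;20;21m🬂[38;2;6;23;24m[48;2;5;20;21m🬂[38;2;6;23;24m[48;2;5;20;21m🬂[38;2;6;23;24m[48;2;5;20;21m🬂[38;2;6;23;24m[48;2;5;20;21m🬂[38;2;51;69;121m[48;2;51;69;121m [38;2;51;69;121m[48;2;14;19;33m▌[38;2;14;19;33m[48;2;5;20;21m🬄[38;2;6;23;24m[48;2;5;20;21m🬂[38;2;6;23;24m[48;2;5;20;21m🬂[38;2;6;23;24m[48;2;5;20;21m🬂[38;2;6;23;24m[48;2;5;20;21m🬂[0m
[38;2;5;18;18m[48;2;4;15;15m🬂[38;2;5;18;18m[48;2;4;15;15m🬂[38;2;5;18;18m[48;2;4;15;15m🬂[38;2;5;18;18m[48;2;4;15;15m🬂[38;2;5;18;18m[48;2;4;15;15m🬂[38;2;5;18;18m[48;2;4;15;15m🬂[38;2;5;18;18m[48;2;4;15;15m🬂[38;2;5;18;18m[48;2;4;15;15m🬂[38;2;5;18;18m[48;2;4;15;15m🬂[38;2;5;18;18m[48;2;4;15;15m🬂[38;2;5;18;18m[48;2;4;15;15m🬂[38;2;5;18;18m[48;2;4;15;15m🬂[0m
[38;2;3;12;12m[48;2;3;9;9m🬂[38;2;3;12;12m[48;2;3;9;9m🬂[38;2;3;12;12m[48;2;3;9;9m🬂[38;2;3;12;12m[48;2;3;9;9m🬂[38;2;3;12;12m[48;2;3;9;9m🬂[38;2;3;12;12m[48;2;3;9;9m🬂[38;2;3;12;12m[48;2;3;9;9m🬂[38;2;3;12;12m[48;2;3;9;9m🬂[38;2;3;12;12m[48;2;3;9;9m🬂[38;2;3;12;12m[48;2;3;9;9m🬂[38;2;3;12;12m[48;2;3;9;9m🬂[38;2;3;12;12m[48;2;3;9;9m🬂[0m
</frame>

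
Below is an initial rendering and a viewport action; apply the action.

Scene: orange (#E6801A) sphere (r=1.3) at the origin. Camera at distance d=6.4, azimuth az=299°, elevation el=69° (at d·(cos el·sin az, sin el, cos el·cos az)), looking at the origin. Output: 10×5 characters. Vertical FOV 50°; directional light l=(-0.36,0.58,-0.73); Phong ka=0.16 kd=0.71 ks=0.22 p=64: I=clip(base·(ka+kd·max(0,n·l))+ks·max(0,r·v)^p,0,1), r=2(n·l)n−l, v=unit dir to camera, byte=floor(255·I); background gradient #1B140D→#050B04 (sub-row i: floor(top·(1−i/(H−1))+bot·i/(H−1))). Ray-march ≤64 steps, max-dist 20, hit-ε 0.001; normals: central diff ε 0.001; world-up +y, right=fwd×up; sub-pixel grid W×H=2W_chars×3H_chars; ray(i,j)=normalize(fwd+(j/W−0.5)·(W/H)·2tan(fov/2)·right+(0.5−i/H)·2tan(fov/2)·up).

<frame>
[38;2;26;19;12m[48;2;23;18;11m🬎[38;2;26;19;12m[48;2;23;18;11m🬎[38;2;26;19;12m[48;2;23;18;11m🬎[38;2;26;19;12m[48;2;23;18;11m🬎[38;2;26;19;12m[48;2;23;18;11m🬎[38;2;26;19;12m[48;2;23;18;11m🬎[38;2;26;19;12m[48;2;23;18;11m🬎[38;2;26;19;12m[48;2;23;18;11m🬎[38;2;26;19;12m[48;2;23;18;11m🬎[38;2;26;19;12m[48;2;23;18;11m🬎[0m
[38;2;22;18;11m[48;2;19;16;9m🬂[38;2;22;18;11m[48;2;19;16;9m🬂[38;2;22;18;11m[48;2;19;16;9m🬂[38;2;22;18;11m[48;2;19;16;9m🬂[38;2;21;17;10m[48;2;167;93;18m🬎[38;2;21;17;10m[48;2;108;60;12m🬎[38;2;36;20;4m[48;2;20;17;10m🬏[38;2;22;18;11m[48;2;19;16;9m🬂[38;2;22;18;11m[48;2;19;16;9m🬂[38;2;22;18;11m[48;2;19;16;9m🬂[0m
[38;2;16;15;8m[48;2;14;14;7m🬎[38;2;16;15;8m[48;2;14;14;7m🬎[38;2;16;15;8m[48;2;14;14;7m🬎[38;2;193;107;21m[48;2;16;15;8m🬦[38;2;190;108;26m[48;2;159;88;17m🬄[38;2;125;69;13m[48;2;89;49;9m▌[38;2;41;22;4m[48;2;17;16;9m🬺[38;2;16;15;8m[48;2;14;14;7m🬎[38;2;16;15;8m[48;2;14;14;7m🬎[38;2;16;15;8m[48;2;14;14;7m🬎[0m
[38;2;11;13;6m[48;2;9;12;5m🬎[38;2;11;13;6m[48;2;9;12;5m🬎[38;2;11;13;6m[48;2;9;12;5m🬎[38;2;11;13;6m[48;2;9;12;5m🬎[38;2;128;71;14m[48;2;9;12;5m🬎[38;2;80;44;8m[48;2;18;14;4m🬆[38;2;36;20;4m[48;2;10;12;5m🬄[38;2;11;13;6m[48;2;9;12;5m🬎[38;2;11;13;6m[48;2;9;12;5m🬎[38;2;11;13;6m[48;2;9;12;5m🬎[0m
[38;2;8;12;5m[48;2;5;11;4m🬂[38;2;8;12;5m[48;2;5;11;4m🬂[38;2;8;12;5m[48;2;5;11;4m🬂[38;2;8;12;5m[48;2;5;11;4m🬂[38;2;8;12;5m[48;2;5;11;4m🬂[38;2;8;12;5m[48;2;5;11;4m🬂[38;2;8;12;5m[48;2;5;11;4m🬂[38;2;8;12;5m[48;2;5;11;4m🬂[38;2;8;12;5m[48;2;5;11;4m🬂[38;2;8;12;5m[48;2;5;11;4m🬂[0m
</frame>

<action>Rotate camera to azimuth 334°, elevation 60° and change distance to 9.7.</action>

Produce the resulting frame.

<frame>
[38;2;26;19;12m[48;2;23;18;11m🬎[38;2;26;19;12m[48;2;23;18;11m🬎[38;2;26;19;12m[48;2;23;18;11m🬎[38;2;26;19;12m[48;2;23;18;11m🬎[38;2;26;19;12m[48;2;23;18;11m🬎[38;2;26;19;12m[48;2;23;18;11m🬎[38;2;26;19;12m[48;2;23;18;11m🬎[38;2;26;19;12m[48;2;23;18;11m🬎[38;2;26;19;12m[48;2;23;18;11m🬎[38;2;26;19;12m[48;2;23;18;11m🬎[0m
[38;2;22;18;11m[48;2;19;16;9m🬂[38;2;22;18;11m[48;2;19;16;9m🬂[38;2;22;18;11m[48;2;19;16;9m🬂[38;2;22;18;11m[48;2;19;16;9m🬂[38;2;22;18;11m[48;2;19;16;9m🬂[38;2;22;18;11m[48;2;19;16;9m🬂[38;2;22;18;11m[48;2;19;16;9m🬂[38;2;22;18;11m[48;2;19;16;9m🬂[38;2;22;18;11m[48;2;19;16;9m🬂[38;2;22;18;11m[48;2;19;16;9m🬂[0m
[38;2;16;15;8m[48;2;14;14;7m🬎[38;2;16;15;8m[48;2;14;14;7m🬎[38;2;16;15;8m[48;2;14;14;7m🬎[38;2;16;15;8m[48;2;14;14;7m🬎[38;2;54;33;9m[48;2;153;85;16m🬟[38;2;112;62;12m[48;2;47;26;5m🬆[38;2;36;20;4m[48;2;16;15;8m🬓[38;2;16;15;8m[48;2;14;14;7m🬎[38;2;16;15;8m[48;2;14;14;7m🬎[38;2;16;15;8m[48;2;14;14;7m🬎[0m
[38;2;11;13;6m[48;2;9;12;5m🬎[38;2;11;13;6m[48;2;9;12;5m🬎[38;2;11;13;6m[48;2;9;12;5m🬎[38;2;11;13;6m[48;2;9;12;5m🬎[38;2;36;20;4m[48;2;10;12;5m🬁[38;2;36;20;4m[48;2;10;12;5m🬂[38;2;11;13;6m[48;2;9;12;5m🬎[38;2;11;13;6m[48;2;9;12;5m🬎[38;2;11;13;6m[48;2;9;12;5m🬎[38;2;11;13;6m[48;2;9;12;5m🬎[0m
[38;2;8;12;5m[48;2;5;11;4m🬂[38;2;8;12;5m[48;2;5;11;4m🬂[38;2;8;12;5m[48;2;5;11;4m🬂[38;2;8;12;5m[48;2;5;11;4m🬂[38;2;8;12;5m[48;2;5;11;4m🬂[38;2;8;12;5m[48;2;5;11;4m🬂[38;2;8;12;5m[48;2;5;11;4m🬂[38;2;8;12;5m[48;2;5;11;4m🬂[38;2;8;12;5m[48;2;5;11;4m🬂[38;2;8;12;5m[48;2;5;11;4m🬂[0m
</frame>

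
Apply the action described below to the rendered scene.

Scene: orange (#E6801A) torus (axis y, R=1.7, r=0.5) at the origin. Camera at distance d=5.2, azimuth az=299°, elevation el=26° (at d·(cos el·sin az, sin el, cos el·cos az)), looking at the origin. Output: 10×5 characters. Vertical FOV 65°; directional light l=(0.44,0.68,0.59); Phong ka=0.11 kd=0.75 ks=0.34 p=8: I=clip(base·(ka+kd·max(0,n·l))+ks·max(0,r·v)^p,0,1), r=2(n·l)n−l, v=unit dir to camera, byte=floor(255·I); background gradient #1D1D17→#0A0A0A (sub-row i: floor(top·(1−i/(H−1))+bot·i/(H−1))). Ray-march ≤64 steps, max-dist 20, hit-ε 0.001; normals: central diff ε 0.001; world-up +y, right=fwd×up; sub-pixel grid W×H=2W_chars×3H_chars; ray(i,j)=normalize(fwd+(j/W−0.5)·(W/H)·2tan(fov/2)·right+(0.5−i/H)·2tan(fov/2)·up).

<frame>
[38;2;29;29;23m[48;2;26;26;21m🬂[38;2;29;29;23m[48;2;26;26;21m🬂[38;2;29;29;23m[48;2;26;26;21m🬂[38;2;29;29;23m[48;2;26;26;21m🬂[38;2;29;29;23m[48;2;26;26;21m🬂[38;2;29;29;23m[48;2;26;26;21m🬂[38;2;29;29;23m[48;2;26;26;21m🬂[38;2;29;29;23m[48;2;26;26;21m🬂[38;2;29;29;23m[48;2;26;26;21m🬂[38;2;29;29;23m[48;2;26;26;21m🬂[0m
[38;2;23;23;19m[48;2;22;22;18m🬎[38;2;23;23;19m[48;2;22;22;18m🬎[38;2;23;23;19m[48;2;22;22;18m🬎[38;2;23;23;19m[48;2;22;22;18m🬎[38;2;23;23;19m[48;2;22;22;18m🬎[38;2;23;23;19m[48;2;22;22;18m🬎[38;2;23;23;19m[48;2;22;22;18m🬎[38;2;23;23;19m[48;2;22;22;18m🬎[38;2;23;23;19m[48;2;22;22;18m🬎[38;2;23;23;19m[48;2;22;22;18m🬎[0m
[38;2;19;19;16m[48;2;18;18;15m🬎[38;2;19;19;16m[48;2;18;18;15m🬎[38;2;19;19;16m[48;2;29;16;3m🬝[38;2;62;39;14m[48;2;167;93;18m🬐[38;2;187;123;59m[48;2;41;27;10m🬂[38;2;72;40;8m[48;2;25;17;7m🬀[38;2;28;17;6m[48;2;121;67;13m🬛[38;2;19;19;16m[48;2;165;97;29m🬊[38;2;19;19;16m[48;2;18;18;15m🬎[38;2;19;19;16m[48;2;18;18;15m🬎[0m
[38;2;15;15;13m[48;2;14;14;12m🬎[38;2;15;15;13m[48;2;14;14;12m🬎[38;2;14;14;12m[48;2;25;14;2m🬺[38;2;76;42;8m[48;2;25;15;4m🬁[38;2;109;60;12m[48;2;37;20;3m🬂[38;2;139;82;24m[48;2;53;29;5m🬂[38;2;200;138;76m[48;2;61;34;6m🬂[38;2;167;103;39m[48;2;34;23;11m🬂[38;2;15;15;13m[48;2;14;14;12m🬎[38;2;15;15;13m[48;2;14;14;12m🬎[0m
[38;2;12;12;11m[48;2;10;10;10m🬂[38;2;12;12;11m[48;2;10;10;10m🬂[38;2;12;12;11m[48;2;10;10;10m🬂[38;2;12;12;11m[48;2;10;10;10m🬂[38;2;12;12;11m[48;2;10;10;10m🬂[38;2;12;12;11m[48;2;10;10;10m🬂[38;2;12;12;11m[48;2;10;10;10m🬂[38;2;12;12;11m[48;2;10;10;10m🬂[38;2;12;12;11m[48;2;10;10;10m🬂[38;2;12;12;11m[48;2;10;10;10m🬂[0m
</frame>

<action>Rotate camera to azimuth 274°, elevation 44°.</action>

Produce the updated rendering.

<frame>
[38;2;29;29;23m[48;2;26;26;21m🬂[38;2;29;29;23m[48;2;26;26;21m🬂[38;2;29;29;23m[48;2;26;26;21m🬂[38;2;29;29;23m[48;2;26;26;21m🬂[38;2;29;29;23m[48;2;26;26;21m🬂[38;2;29;29;23m[48;2;26;26;21m🬂[38;2;29;29;23m[48;2;26;26;21m🬂[38;2;29;29;23m[48;2;26;26;21m🬂[38;2;29;29;23m[48;2;26;26;21m🬂[38;2;29;29;23m[48;2;26;26;21m🬂[0m
[38;2;23;23;19m[48;2;22;22;18m🬎[38;2;23;23;19m[48;2;22;22;18m🬎[38;2;23;23;19m[48;2;22;22;18m🬎[38;2;23;23;19m[48;2;22;22;18m🬎[38;2;23;23;19m[48;2;140;84;28m🬎[38;2;23;23;19m[48;2;75;42;8m🬎[38;2;125;74;23m[48;2;23;23;19m🬏[38;2;23;23;19m[48;2;22;22;18m🬎[38;2;23;23;19m[48;2;22;22;18m🬎[38;2;23;23;19m[48;2;22;22;18m🬎[0m
[38;2;19;19;16m[48;2;18;18;15m🬎[38;2;19;19;16m[48;2;18;18;15m🬎[38;2;19;19;16m[48;2;43;24;4m🬝[38;2;163;92;20m[48;2;242;169;96m🬺[38;2;112;63;14m[48;2;19;17;12m🬀[38;2;25;14;2m[48;2;18;18;15m🬂[38;2;54;30;6m[48;2;21;16;8m🬠[38;2;165;100;34m[48;2;19;19;16m🬲[38;2;19;19;16m[48;2;18;18;15m🬎[38;2;19;19;16m[48;2;18;18;15m🬎[0m
[38;2;15;15;13m[48;2;14;14;12m🬎[38;2;15;15;13m[48;2;14;14;12m🬎[38;2;14;14;12m[48;2;25;14;2m🬺[38;2;137;77;17m[48;2;44;25;4m🬂[38;2;158;89;20m[48;2;50;30;9m🬌[38;2;16;16;14m[48;2;127;73;19m🬂[38;2;166;105;44m[48;2;91;50;10m🬍[38;2;233;167;102m[48;2;71;42;13m🬀[38;2;15;15;13m[48;2;14;14;12m🬎[38;2;15;15;13m[48;2;14;14;12m🬎[0m
[38;2;12;12;11m[48;2;10;10;10m🬂[38;2;12;12;11m[48;2;10;10;10m🬂[38;2;12;12;11m[48;2;10;10;10m🬂[38;2;12;12;11m[48;2;10;10;10m🬂[38;2;25;14;2m[48;2;10;10;10m🬂[38;2;25;14;2m[48;2;10;10;10m🬂[38;2;25;14;2m[48;2;10;10;10m🬀[38;2;12;12;11m[48;2;10;10;10m🬂[38;2;12;12;11m[48;2;10;10;10m🬂[38;2;12;12;11m[48;2;10;10;10m🬂[0m
</frame>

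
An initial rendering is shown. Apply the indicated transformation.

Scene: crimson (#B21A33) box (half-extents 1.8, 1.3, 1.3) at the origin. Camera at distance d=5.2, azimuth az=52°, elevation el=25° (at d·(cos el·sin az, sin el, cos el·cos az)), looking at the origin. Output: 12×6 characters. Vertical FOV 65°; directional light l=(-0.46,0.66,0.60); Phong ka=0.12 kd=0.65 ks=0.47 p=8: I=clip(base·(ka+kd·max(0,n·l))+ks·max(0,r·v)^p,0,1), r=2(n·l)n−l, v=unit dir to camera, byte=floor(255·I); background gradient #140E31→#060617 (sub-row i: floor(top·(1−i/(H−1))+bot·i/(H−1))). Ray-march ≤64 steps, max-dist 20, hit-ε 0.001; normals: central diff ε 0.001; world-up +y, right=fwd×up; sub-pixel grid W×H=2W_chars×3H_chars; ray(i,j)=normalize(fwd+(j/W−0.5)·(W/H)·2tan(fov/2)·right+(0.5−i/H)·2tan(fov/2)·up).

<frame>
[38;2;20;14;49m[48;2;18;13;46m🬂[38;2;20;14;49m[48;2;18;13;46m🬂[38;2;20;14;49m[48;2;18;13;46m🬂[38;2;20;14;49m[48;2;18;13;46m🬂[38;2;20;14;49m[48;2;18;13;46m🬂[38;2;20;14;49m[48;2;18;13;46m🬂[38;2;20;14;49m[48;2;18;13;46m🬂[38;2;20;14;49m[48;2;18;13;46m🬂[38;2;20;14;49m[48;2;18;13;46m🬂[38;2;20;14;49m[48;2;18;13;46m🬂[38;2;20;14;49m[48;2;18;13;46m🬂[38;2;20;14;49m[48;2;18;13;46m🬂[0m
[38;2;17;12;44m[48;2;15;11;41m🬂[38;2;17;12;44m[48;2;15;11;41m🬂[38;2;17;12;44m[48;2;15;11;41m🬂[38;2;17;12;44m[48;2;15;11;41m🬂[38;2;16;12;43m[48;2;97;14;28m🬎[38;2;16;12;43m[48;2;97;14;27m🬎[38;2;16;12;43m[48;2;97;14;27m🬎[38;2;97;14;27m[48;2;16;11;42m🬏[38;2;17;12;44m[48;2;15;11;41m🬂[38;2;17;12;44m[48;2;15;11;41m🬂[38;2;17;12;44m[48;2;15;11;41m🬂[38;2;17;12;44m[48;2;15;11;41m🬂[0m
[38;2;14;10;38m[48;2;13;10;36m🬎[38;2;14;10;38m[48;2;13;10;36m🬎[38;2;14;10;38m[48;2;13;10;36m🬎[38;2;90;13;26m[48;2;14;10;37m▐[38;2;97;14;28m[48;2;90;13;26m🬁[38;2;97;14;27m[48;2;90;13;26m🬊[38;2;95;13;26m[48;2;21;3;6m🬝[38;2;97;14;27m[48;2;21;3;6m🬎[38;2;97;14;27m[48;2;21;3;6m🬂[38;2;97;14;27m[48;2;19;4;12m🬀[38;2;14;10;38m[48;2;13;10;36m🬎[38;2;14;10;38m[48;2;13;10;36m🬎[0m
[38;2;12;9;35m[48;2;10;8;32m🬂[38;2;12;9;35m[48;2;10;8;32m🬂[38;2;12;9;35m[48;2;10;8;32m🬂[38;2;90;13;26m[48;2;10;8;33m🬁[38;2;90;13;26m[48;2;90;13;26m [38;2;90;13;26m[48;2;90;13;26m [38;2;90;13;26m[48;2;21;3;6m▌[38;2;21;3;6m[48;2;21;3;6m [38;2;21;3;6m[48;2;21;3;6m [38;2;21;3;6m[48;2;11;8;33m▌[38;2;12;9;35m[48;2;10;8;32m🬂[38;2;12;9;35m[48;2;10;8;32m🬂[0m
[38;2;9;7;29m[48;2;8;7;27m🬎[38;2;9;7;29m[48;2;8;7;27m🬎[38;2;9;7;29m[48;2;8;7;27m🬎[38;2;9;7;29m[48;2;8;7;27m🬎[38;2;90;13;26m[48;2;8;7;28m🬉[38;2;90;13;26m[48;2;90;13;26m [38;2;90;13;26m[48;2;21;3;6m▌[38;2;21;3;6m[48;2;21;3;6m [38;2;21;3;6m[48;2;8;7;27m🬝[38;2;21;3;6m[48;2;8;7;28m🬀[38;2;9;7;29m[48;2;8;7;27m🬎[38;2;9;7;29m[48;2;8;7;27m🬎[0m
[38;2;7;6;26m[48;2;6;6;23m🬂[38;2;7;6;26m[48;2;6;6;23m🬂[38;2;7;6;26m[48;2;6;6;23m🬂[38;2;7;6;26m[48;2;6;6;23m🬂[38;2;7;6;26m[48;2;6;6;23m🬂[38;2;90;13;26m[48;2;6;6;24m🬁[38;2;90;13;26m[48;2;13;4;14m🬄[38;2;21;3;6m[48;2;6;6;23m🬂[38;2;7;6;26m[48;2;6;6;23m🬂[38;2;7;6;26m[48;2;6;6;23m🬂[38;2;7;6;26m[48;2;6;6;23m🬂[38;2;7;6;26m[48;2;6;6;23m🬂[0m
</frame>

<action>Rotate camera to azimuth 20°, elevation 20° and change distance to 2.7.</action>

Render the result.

<frame>
[38;2;115;37;50m[48;2;106;29;42m🬊[38;2;120;43;55m[48;2;110;33;45m🬊[38;2;125;48;60m[48;2;114;37;50m🬊[38;2;131;54;66m[48;2;118;41;54m🬂[38;2;131;54;66m[48;2;118;41;54m🬂[38;2;125;47;60m[48;2;114;36;49m🬆[38;2;118;40;53m[48;2;108;31;44m🬆[38;2;110;32;45m[48;2;102;25;38m🬆[38;2;102;25;38m[48;2;97;20;32m🬆[38;2;97;19;32m[48;2;94;16;29m🬆[38;2;94;16;29m[48;2;92;14;27m🬆[38;2;92;14;27m[48;2;91;13;26m🬆[0m
[38;2;101;23;36m[48;2;96;19;31m🬂[38;2;103;26;39m[48;2;97;20;33m🬂[38;2;105;27;40m[48;2;98;20;33m🬊[38;2;108;30;43m[48;2;100;22;35m🬂[38;2;107;30;43m[48;2;99;22;35m🬂[38;2;105;28;41m[48;2;98;20;33m🬂[38;2;102;24;37m[48;2;96;19;31m🬂[38;2;97;19;32m[48;2;93;16;29m🬆[38;2;94;16;29m[48;2;91;14;27m🬆[38;2;92;14;27m[48;2;91;13;26m🬆[38;2;91;14;26m[48;2;90;13;26m🬂[38;2;91;13;26m[48;2;90;13;26m🬆[0m
[38;2;93;16;28m[48;2;91;14;26m🬂[38;2;94;16;29m[48;2;91;14;27m🬂[38;2;94;17;30m[48;2;91;14;27m🬂[38;2;95;17;30m[48;2;92;14;27m🬂[38;2;94;17;30m[48;2;91;14;27m🬂[38;2;94;16;29m[48;2;91;14;26m🬂[38;2;92;14;27m[48;2;91;13;26m🬆[38;2;91;14;26m[48;2;90;13;26m🬆[38;2;91;13;26m[48;2;90;13;26m🬎[38;2;91;13;26m[48;2;90;13;26m🬂[38;2;90;13;26m[48;2;90;13;26m [38;2;90;13;26m[48;2;90;13;26m [0m
[38;2;91;13;26m[48;2;90;13;26m🬂[38;2;91;13;26m[48;2;90;13;26m🬂[38;2;91;13;26m[48;2;90;13;26m🬂[38;2;91;13;26m[48;2;90;13;26m🬂[38;2;91;13;26m[48;2;90;13;26m🬂[38;2;91;13;26m[48;2;90;13;26m🬂[38;2;90;13;26m[48;2;90;13;26m [38;2;90;13;26m[48;2;90;13;26m [38;2;90;13;26m[48;2;90;13;26m [38;2;90;13;26m[48;2;90;13;26m [38;2;90;13;26m[48;2;90;13;26m [38;2;90;13;26m[48;2;90;13;26m [0m
[38;2;90;13;26m[48;2;90;13;26m [38;2;90;13;26m[48;2;90;13;26m [38;2;90;13;26m[48;2;90;13;26m [38;2;90;13;26m[48;2;90;13;26m [38;2;90;13;26m[48;2;90;13;26m [38;2;90;13;26m[48;2;90;13;26m [38;2;90;13;26m[48;2;90;13;26m [38;2;90;13;26m[48;2;90;13;26m [38;2;90;13;26m[48;2;90;13;26m [38;2;90;13;26m[48;2;90;13;26m [38;2;90;13;26m[48;2;90;13;26m [38;2;90;13;26m[48;2;90;13;26m [0m
[38;2;90;13;26m[48;2;6;6;23m🬬[38;2;90;13;26m[48;2;90;13;26m [38;2;90;13;26m[48;2;90;13;26m [38;2;90;13;26m[48;2;90;13;26m [38;2;90;13;26m[48;2;90;13;26m [38;2;90;13;26m[48;2;90;13;26m [38;2;90;13;26m[48;2;90;13;26m [38;2;90;13;26m[48;2;90;13;26m [38;2;90;13;26m[48;2;90;13;26m [38;2;90;13;26m[48;2;90;13;26m [38;2;90;13;26m[48;2;90;13;26m [38;2;90;13;26m[48;2;90;13;26m [0m
</frame>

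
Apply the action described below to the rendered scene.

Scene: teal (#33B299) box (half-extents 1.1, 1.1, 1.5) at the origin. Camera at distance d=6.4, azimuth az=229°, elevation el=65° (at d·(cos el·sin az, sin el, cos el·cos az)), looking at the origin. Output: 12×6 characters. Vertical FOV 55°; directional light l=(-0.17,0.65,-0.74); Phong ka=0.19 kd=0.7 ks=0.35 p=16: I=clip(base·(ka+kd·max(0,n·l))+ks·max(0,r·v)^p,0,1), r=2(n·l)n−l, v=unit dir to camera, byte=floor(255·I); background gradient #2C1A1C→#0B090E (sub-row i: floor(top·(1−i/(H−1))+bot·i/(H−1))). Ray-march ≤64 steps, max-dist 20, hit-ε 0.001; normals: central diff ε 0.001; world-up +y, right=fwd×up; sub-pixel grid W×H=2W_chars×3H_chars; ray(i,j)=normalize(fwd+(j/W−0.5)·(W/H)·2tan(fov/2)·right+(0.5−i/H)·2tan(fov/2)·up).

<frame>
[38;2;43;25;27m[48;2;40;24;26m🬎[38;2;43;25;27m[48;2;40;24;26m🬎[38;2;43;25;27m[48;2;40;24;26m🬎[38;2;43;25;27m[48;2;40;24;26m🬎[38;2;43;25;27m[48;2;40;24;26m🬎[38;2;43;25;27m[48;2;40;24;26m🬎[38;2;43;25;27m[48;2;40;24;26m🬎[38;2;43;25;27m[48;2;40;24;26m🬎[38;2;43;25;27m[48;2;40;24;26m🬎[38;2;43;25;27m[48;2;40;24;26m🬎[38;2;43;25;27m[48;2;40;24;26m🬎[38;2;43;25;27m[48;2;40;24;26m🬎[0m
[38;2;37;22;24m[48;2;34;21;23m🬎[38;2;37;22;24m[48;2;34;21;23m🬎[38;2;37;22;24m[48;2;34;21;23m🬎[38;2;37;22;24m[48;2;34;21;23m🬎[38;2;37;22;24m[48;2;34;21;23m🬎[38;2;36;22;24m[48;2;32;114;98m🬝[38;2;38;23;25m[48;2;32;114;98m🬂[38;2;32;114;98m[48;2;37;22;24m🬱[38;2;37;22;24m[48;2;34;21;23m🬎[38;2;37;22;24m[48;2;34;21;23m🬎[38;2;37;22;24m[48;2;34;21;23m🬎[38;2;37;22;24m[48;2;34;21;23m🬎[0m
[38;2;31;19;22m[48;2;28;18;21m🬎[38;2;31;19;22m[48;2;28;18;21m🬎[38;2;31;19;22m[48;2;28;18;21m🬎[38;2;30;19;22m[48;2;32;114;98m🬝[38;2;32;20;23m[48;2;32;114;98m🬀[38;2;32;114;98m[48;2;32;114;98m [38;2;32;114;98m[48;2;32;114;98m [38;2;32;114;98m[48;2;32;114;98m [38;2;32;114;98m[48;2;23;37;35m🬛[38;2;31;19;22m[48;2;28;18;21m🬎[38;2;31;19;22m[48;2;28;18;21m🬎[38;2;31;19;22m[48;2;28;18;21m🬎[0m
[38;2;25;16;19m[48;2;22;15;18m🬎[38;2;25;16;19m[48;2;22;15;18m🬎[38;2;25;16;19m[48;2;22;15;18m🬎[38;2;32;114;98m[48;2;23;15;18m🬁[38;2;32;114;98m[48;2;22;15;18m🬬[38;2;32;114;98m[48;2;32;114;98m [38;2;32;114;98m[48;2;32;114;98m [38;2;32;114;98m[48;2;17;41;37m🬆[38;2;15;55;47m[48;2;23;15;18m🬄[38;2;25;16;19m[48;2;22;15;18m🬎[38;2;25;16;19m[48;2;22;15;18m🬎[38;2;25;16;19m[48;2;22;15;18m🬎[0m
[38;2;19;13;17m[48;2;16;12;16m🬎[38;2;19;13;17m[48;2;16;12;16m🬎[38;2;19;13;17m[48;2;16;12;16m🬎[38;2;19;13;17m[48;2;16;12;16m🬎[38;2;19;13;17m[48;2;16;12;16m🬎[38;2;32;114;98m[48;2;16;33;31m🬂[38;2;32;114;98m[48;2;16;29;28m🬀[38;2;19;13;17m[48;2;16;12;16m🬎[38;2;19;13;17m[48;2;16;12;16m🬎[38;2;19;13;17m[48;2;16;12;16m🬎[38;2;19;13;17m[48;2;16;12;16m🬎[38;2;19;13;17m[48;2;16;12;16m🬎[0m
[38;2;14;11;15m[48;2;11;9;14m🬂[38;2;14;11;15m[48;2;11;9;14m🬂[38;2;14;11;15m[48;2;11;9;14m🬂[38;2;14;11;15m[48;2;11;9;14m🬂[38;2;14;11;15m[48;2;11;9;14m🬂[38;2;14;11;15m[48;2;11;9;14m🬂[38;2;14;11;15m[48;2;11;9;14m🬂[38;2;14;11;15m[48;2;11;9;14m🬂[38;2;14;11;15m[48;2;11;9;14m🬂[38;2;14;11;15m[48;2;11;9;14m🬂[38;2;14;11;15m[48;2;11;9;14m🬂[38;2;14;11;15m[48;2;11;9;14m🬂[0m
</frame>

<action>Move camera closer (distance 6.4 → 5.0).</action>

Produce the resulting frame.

<frame>
[38;2;43;25;27m[48;2;40;24;26m🬎[38;2;43;25;27m[48;2;40;24;26m🬎[38;2;43;25;27m[48;2;40;24;26m🬎[38;2;43;25;27m[48;2;40;24;26m🬎[38;2;43;25;27m[48;2;40;24;26m🬎[38;2;43;25;27m[48;2;40;24;26m🬎[38;2;42;25;27m[48;2;32;114;98m🬝[38;2;32;114;98m[48;2;42;25;27m🬏[38;2;43;25;27m[48;2;40;24;26m🬎[38;2;43;25;27m[48;2;40;24;26m🬎[38;2;43;25;27m[48;2;40;24;26m🬎[38;2;43;25;27m[48;2;40;24;26m🬎[0m
[38;2;37;22;24m[48;2;34;21;23m🬎[38;2;37;22;24m[48;2;34;21;23m🬎[38;2;37;22;24m[48;2;34;21;23m🬎[38;2;37;22;24m[48;2;34;21;23m🬎[38;2;37;22;24m[48;2;32;114;98m🬎[38;2;38;23;25m[48;2;32;114;98m🬀[38;2;32;114;98m[48;2;32;114;98m [38;2;32;114;98m[48;2;32;114;98m [38;2;32;114;98m[48;2;37;22;24m🬱[38;2;32;114;98m[48;2;36;22;24m🬏[38;2;37;22;24m[48;2;34;21;23m🬎[38;2;37;22;24m[48;2;34;21;23m🬎[0m
[38;2;31;19;22m[48;2;28;18;21m🬎[38;2;31;19;22m[48;2;28;18;21m🬎[38;2;32;114;98m[48;2;30;19;22m🬦[38;2;32;20;23m[48;2;32;114;98m🬀[38;2;32;114;98m[48;2;32;114;98m [38;2;32;114;98m[48;2;32;114;98m [38;2;32;114;98m[48;2;32;114;98m [38;2;32;114;98m[48;2;32;114;98m [38;2;32;114;98m[48;2;32;114;98m [38;2;32;114;98m[48;2;28;18;21m🬝[38;2;31;19;22m[48;2;28;18;21m🬎[38;2;31;19;22m[48;2;28;18;21m🬎[0m
[38;2;25;16;19m[48;2;22;15;18m🬎[38;2;25;16;19m[48;2;22;15;18m🬎[38;2;32;114;98m[48;2;23;15;18m🬁[38;2;32;114;98m[48;2;22;15;18m🬬[38;2;32;114;98m[48;2;32;114;98m [38;2;32;114;98m[48;2;32;114;98m [38;2;32;114;98m[48;2;32;114;98m [38;2;32;114;98m[48;2;15;55;47m🬝[38;2;32;114;98m[48;2;16;47;41m🬀[38;2;25;16;19m[48;2;22;15;18m🬎[38;2;25;16;19m[48;2;22;15;18m🬎[38;2;25;16;19m[48;2;22;15;18m🬎[0m
[38;2;19;13;17m[48;2;16;12;16m🬎[38;2;19;13;17m[48;2;16;12;16m🬎[38;2;19;13;17m[48;2;16;12;16m🬎[38;2;19;13;17m[48;2;16;12;16m🬎[38;2;32;114;98m[48;2;17;12;16m🬨[38;2;32;114;98m[48;2;32;114;98m [38;2;32;114;98m[48;2;15;40;36m🬆[38;2;15;55;47m[48;2;17;12;16m🬂[38;2;19;13;17m[48;2;16;12;16m🬎[38;2;19;13;17m[48;2;16;12;16m🬎[38;2;19;13;17m[48;2;16;12;16m🬎[38;2;19;13;17m[48;2;16;12;16m🬎[0m
[38;2;14;11;15m[48;2;11;9;14m🬂[38;2;14;11;15m[48;2;11;9;14m🬂[38;2;14;11;15m[48;2;11;9;14m🬂[38;2;14;11;15m[48;2;11;9;14m🬂[38;2;14;11;15m[48;2;11;9;14m🬂[38;2;32;114;98m[48;2;12;18;20m🬀[38;2;14;11;15m[48;2;11;9;14m🬂[38;2;14;11;15m[48;2;11;9;14m🬂[38;2;14;11;15m[48;2;11;9;14m🬂[38;2;14;11;15m[48;2;11;9;14m🬂[38;2;14;11;15m[48;2;11;9;14m🬂[38;2;14;11;15m[48;2;11;9;14m🬂[0m
</frame>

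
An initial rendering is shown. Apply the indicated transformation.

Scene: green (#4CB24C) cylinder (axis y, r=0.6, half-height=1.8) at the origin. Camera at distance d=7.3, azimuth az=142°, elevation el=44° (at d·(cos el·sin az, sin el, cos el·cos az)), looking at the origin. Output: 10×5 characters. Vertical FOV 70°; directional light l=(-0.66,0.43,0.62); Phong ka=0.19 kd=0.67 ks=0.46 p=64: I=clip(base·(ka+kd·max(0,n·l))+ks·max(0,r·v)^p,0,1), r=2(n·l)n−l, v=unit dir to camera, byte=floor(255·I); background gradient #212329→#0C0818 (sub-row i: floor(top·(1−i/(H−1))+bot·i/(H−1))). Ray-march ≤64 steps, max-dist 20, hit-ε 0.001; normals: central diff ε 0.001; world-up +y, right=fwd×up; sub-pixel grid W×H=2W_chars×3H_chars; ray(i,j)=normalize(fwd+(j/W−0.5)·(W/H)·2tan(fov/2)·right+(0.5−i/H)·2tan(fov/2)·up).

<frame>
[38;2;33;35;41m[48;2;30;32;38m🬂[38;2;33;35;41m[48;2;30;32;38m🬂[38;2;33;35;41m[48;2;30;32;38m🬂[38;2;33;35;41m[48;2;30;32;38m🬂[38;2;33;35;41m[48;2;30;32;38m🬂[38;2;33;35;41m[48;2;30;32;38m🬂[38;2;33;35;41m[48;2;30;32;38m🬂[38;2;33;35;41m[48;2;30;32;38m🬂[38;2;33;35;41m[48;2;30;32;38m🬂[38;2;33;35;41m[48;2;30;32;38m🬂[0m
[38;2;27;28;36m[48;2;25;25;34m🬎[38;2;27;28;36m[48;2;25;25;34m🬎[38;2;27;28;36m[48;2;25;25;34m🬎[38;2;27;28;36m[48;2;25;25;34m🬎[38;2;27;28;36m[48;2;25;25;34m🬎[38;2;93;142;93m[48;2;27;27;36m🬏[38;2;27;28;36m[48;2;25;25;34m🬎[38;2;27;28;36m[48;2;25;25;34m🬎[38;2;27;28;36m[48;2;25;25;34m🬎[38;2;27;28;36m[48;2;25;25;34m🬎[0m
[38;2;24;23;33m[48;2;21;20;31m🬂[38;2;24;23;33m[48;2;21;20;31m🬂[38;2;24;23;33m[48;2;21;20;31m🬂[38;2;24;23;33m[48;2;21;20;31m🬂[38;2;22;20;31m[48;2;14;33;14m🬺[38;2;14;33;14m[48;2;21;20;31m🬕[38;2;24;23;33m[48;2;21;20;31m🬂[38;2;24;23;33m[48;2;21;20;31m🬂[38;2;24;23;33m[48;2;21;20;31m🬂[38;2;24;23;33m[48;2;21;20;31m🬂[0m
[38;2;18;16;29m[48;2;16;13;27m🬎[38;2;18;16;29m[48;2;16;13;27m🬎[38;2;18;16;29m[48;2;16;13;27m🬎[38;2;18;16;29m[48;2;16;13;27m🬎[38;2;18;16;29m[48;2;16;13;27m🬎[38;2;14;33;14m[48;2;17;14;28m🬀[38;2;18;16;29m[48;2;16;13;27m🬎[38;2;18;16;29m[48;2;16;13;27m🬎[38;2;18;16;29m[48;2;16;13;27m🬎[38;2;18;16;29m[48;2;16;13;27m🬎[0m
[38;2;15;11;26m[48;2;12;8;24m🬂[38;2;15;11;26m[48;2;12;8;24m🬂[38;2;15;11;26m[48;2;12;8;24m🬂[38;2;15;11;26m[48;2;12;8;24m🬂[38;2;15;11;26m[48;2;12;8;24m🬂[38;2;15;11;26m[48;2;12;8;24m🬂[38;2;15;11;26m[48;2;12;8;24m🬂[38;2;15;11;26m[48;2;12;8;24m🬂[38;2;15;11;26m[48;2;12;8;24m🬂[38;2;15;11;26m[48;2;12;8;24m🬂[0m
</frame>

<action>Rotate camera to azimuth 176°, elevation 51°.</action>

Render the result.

<frame>
[38;2;33;35;41m[48;2;30;32;38m🬂[38;2;33;35;41m[48;2;30;32;38m🬂[38;2;33;35;41m[48;2;30;32;38m🬂[38;2;33;35;41m[48;2;30;32;38m🬂[38;2;33;35;41m[48;2;30;32;38m🬂[38;2;33;35;41m[48;2;30;32;38m🬂[38;2;33;35;41m[48;2;30;32;38m🬂[38;2;33;35;41m[48;2;30;32;38m🬂[38;2;33;35;41m[48;2;30;32;38m🬂[38;2;33;35;41m[48;2;30;32;38m🬂[0m
[38;2;27;28;36m[48;2;25;25;34m🬎[38;2;27;28;36m[48;2;25;25;34m🬎[38;2;27;28;36m[48;2;25;25;34m🬎[38;2;27;28;36m[48;2;25;25;34m🬎[38;2;27;28;36m[48;2;25;25;34m🬎[38;2;36;85;36m[48;2;27;27;36m🬏[38;2;27;28;36m[48;2;25;25;34m🬎[38;2;27;28;36m[48;2;25;25;34m🬎[38;2;27;28;36m[48;2;25;25;34m🬎[38;2;27;28;36m[48;2;25;25;34m🬎[0m
[38;2;24;23;33m[48;2;21;20;31m🬂[38;2;24;23;33m[48;2;21;20;31m🬂[38;2;24;23;33m[48;2;21;20;31m🬂[38;2;24;23;33m[48;2;21;20;31m🬂[38;2;22;20;31m[48;2;14;33;14m🬺[38;2;32;77;32m[48;2;17;26;22m🬂[38;2;24;23;33m[48;2;21;20;31m🬂[38;2;24;23;33m[48;2;21;20;31m🬂[38;2;24;23;33m[48;2;21;20;31m🬂[38;2;24;23;33m[48;2;21;20;31m🬂[0m
[38;2;18;16;29m[48;2;16;13;27m🬎[38;2;18;16;29m[48;2;16;13;27m🬎[38;2;18;16;29m[48;2;16;13;27m🬎[38;2;18;16;29m[48;2;16;13;27m🬎[38;2;18;16;29m[48;2;16;13;27m🬎[38;2;14;33;14m[48;2;17;14;28m🬀[38;2;18;16;29m[48;2;16;13;27m🬎[38;2;18;16;29m[48;2;16;13;27m🬎[38;2;18;16;29m[48;2;16;13;27m🬎[38;2;18;16;29m[48;2;16;13;27m🬎[0m
[38;2;15;11;26m[48;2;12;8;24m🬂[38;2;15;11;26m[48;2;12;8;24m🬂[38;2;15;11;26m[48;2;12;8;24m🬂[38;2;15;11;26m[48;2;12;8;24m🬂[38;2;15;11;26m[48;2;12;8;24m🬂[38;2;15;11;26m[48;2;12;8;24m🬂[38;2;15;11;26m[48;2;12;8;24m🬂[38;2;15;11;26m[48;2;12;8;24m🬂[38;2;15;11;26m[48;2;12;8;24m🬂[38;2;15;11;26m[48;2;12;8;24m🬂[0m
</frame>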